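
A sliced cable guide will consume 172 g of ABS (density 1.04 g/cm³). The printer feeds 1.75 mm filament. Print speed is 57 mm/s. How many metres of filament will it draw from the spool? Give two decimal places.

68.76 m

Volume = 172 g / 1.04 g·cm⁻³ = 165.3846 cm³ = 165384.6 mm³.
Filament cross-section = π × (1.75/2)² = 2.4053 mm².
Length = 165384.6 / 2.4053 = 68758.41 mm = 68.76 m.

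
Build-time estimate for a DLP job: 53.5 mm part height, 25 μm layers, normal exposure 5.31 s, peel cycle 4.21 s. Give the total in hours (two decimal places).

5.66 hours

Layers = ⌈53.5/0.025⌉ = 2140.
Per-layer time: 5.31 + 4.21 → 9.52 s.
Build time: 2140 × 9.52 s = 20372.8 s, i.e. 5.66 hours.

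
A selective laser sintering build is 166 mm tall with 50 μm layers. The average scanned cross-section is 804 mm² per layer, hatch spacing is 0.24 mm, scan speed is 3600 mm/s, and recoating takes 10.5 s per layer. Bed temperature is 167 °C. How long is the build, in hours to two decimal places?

10.54 hours

Layers = ⌈166/0.05⌉ = 3320.
Scan path per layer: 804 / 0.24 → 3350 mm.
Scan time per layer = 3350 / 3600 = 0.9306 s.
Layer cycle: 0.9306 + 10.5 → 11.4306 s.
Total: 3320 × 11.4306 s = 37949.592 s → 10.54 hours.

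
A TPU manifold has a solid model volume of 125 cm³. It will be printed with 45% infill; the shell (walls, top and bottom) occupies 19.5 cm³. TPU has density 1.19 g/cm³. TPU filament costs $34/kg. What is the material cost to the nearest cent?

Volume inside the shell = 125 − 19.5 = 105.5 cm³.
Infill volume: 0.45 × 105.5 → 47.475 cm³.
Total extruded: 19.5 + 47.475 → 66.975 cm³.
Mass = 66.975 × 1.19, so 79.70025 g.
Cost = 79.70025 g / 1000 × $34/kg = $2.71.

$2.71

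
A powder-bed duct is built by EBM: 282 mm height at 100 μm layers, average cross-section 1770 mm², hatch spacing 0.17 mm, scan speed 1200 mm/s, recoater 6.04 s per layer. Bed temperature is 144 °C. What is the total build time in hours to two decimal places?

Number of layers: 282 / 0.1 → 2820 (rounded up).
Per-layer scan distance = 1770 / 0.17, so 10411.8 mm.
Scan time per layer = 10411.8 / 1200, so 8.6765 s.
Layer cycle = 8.6765 + 6.04 = 14.7165 s.
2820 layers × 14.7165 s/layer = 41500.53 s, i.e. 11.53 hours.

11.53 hours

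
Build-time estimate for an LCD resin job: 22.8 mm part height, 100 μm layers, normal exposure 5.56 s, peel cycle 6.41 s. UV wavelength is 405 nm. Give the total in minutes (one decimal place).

45.5 minutes

Number of layers: 22.8 / 0.1 → 228 (rounded up).
Each layer takes = 5.56 + 6.41 = 11.97 s.
Total = 228 × 11.97 = 2729.16 s = 45.5 minutes.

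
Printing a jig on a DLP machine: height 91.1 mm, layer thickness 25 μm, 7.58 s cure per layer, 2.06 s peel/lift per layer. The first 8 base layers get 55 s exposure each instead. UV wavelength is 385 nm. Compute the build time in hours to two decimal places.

Layers = ⌈91.1/0.025⌉ = 3644.
Base layers = 8 × (55 + 2.06) = 456.48 s.
Regular layers = 3636 × (7.58 + 2.06), so 35051.04 s.
Sum: 456.48 + 35051.04 = 35507.52 s → 9.86 hours.

9.86 hours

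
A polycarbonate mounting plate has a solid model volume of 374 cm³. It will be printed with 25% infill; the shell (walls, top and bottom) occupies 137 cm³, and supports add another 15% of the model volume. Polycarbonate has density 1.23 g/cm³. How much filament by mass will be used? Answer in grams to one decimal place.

Volume inside the shell = 374 − 137, so 237 cm³.
Infill deposited = 0.25 × 237 = 59.25 cm³.
Support: 0.15 × 374 → 56.1 cm³.
Total extruded = 137 + 59.25 + 56.1 = 252.35 cm³.
Mass = 252.35 × 1.23 = 310.3905 g.

310.4 g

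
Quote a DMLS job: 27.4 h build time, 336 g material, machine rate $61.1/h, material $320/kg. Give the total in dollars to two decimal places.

Time charge = 61.1 × 27.4, so $1674.14.
Feedstock cost = 320 × 336/1000, so $107.52.
Job cost: 1674.14 + 107.52 = $1781.66.

$1781.66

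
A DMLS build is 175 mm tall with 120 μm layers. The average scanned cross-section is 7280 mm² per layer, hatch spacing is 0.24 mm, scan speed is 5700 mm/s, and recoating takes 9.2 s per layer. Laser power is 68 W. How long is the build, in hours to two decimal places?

5.89 hours

Layer count = ceil(175 / 0.12) = 1459.
Per-layer scan distance = 7280 / 0.24 = 30333.3 mm.
Scan time per layer = 30333.3 / 5700, so 5.3216 s.
Per-layer time = 5.3216 + 9.2, so 14.5216 s.
Build time = 1459 × 14.5216 = 21187.0144 s = 5.89 hours.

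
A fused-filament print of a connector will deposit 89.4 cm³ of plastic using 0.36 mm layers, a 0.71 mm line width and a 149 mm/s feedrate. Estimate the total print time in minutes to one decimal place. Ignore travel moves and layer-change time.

Bead cross-section = 0.36 × 0.71, so 0.2556 mm².
Toolpath length = 89.4 cm³ / 0.2556 mm² = 89400 / 0.2556 = 349765.3 mm.
Extrusion time = 349765.3 / 149, so 2347.4 s.
2347.4 s = 39.1 minutes.

39.1 minutes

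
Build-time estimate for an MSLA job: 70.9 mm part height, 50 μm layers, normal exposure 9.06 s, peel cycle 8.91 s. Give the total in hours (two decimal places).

Layers = ⌈70.9/0.05⌉ = 1418.
Cycle time = 9.06 + 8.91 = 17.97 s.
Total = 1418 × 17.97 = 25481.46 s = 7.08 hours.

7.08 hours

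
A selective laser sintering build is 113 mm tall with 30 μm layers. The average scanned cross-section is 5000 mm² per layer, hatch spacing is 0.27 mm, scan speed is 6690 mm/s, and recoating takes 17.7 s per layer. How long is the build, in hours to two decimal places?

Layers = ⌈113/0.03⌉ = 3767.
Hatch length per layer = 5000 / 0.27, so 18518.5 mm.
Scan time per layer = 18518.5 / 6690, so 2.7681 s.
Time per layer: 2.7681 + 17.7 → 20.4681 s.
Total: 3767 × 20.4681 s = 77103.3327 s → 21.42 hours.

21.42 hours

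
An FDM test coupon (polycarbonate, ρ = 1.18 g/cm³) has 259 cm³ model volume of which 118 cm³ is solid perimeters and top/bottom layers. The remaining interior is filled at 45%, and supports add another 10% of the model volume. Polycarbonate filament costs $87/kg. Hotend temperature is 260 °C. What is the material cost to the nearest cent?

Infill region = 259 − 118, so 141 cm³.
Deposited infill = 0.45 × 141, so 63.45 cm³.
Support = 0.10 × 259 = 25.9 cm³.
Total extruded = 118 + 63.45 + 25.9, so 207.35 cm³.
Mass: 207.35 × 1.18 → 244.673 g.
Cost = 244.673 g / 1000 × $87/kg = $21.29.

$21.29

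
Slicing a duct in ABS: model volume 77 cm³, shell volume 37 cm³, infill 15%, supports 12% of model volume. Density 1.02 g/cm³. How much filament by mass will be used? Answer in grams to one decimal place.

53.3 g

Infill region: 77 − 37 → 40 cm³.
Deposited infill = 0.15 × 40, so 6 cm³.
Support: 0.12 × 77 → 9.24 cm³.
Total extruded = 37 + 6 + 9.24 = 52.24 cm³.
Mass = 52.24 × 1.02 = 53.2848 g.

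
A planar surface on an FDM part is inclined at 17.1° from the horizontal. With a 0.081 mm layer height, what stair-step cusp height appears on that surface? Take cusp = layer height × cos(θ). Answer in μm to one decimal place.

cos(17.1°) = 0.9558, so cusp = 0.081 × 0.9558 = 0.07742 mm → 77.4 μm.

77.4 μm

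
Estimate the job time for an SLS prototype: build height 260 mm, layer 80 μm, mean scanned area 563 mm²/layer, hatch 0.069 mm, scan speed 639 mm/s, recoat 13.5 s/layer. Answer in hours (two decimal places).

23.72 hours

Layer count = ceil(260 / 0.08) = 3250.
Hatch length per layer: 563 / 0.069 → 8159.4 mm.
Scan time per layer = 8159.4 / 639 = 12.769 s.
Time per layer: 12.769 + 13.5 → 26.269 s.
Total: 3250 × 26.269 s = 85374.25 s → 23.72 hours.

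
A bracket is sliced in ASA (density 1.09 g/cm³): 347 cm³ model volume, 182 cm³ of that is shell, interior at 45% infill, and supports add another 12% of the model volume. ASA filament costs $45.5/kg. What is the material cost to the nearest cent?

$14.77

Interior volume: 347 − 182 → 165 cm³.
Infill deposited = 0.45 × 165, so 74.25 cm³.
Support = 0.12 × 347 = 41.64 cm³.
Total extruded = 182 + 74.25 + 41.64, so 297.89 cm³.
Mass: 297.89 × 1.09 → 324.7001 g.
At $45.5/kg: 324.7001/1000 × 45.5 = $14.77.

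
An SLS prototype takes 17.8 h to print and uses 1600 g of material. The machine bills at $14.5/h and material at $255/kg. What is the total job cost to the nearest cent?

Machine cost = 14.5 × 17.8 = $258.10.
Feedstock cost: 255 × 1600/1000 → $408.00.
Job cost: 258.10 + 408.00 = $666.10.

$666.10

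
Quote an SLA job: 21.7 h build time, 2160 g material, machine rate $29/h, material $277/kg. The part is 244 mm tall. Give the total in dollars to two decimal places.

Time charge: 29 × 21.7 → $629.30.
Material charge = 277 × 2160/1000 = $598.32.
Job cost: 629.30 + 598.32 = $1227.62.

$1227.62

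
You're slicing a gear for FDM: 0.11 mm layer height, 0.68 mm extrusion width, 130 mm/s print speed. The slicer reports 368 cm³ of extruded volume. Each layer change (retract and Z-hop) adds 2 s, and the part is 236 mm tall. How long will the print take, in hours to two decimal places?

11.70 hours

Extrusion cross-section: 0.11 × 0.68 → 0.0748 mm².
Toolpath length = 368 cm³ / 0.0748 mm² = 368000 / 0.0748 = 4919786.1 mm.
Print-move time = 4919786.1 / 130 = 37844.5 s.
Layer count = ceil(236 / 0.11) = 2146.
Z-hop total: 2146 × 2 → 4292 s.
Total = 37844.5 + 4292 = 42136.5 s = 11.70 hours.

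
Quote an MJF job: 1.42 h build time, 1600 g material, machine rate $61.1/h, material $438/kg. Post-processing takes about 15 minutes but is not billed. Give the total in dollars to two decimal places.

Machine cost = 61.1 × 1.42 = $86.762.
Feedstock cost = 438 × 1600/1000, so $700.80.
Total = 86.762 + 700.80 = 787.562 ≈ $787.56.

$787.56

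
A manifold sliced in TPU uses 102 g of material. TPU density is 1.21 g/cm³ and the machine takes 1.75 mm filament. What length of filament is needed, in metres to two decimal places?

Extruded volume: 102/1.21 = 84.2975 cm³ (84297.5 mm³).
Filament cross-section = π × (1.75/2)² = 2.4053 mm².
Length = 84297.5 / 2.4053 = 35046.56 mm = 35.05 m.

35.05 m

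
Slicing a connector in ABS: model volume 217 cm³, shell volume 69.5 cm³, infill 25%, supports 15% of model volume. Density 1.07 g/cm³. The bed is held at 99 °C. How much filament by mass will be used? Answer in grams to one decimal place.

148.6 g

Interior volume = 217 − 69.5 = 147.5 cm³.
Infill volume: 0.25 × 147.5 → 36.875 cm³.
Support = 0.15 × 217 = 32.55 cm³.
Deposited volume = 69.5 + 36.875 + 32.55, so 138.925 cm³.
Mass = 138.925 × 1.07 = 148.64975 g.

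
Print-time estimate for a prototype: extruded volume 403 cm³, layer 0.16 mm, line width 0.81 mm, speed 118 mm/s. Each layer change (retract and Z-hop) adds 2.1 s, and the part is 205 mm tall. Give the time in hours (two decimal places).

Extrusion cross-section = 0.16 × 0.81 = 0.1296 mm².
Path length: 403000 mm³ / 0.1296 mm² → 3109567.9 mm.
Extrusion time = 3109567.9 / 118 = 26352.3 s.
Layer count = ceil(205 / 0.16) = 1282.
Layer-change overhead: 1282 × 2.1 → 2692.2 s.
Total = 26352.3 + 2692.2 = 29044.5 s = 8.07 hours.

8.07 hours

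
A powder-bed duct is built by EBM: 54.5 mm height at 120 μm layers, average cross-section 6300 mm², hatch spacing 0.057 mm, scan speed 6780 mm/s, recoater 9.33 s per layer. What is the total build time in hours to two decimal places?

Layer count = ceil(54.5 / 0.12) = 455.
Hatch length per layer: 6300 / 0.057 → 110526.3 mm.
Per-layer scan time = 110526.3 / 6780 = 16.3018 s.
Time per layer = 16.3018 + 9.33 = 25.6318 s.
455 layers × 25.6318 s/layer = 11662.469 s, i.e. 3.24 hours.

3.24 hours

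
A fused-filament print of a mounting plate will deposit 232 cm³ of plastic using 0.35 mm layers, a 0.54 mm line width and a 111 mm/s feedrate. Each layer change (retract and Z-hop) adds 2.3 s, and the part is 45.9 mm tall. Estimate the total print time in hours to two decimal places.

3.16 hours

Extrusion cross-section: 0.35 × 0.54 → 0.189 mm².
Total extruded path = 232000/0.189 = 1227513.2 mm.
Time extruding = 1227513.2 / 111 = 11058.7 s.
Number of layers: 45.9 / 0.35 → 132 (rounded up).
Non-print overhead = 132 × 2.3 = 303.6 s.
Total = 11058.7 + 303.6 = 11362.3 s = 3.16 hours.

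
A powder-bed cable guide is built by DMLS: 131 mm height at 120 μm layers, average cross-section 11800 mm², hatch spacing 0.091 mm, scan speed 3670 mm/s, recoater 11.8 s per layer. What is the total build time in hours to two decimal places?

Number of layers: 131 / 0.12 → 1092 (rounded up).
Per-layer scan distance = 11800 / 0.091, so 129670.3 mm.
Laser time per layer: 129670.3 / 3670 → 35.3325 s.
Time per layer: 35.3325 + 11.8 → 47.1325 s.
Build time = 1092 × 47.1325 = 51468.69 s = 14.30 hours.

14.30 hours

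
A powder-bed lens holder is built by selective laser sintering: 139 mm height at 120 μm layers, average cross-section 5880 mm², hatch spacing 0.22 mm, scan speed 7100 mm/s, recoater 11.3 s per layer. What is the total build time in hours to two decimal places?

Layers = ⌈139/0.12⌉ = 1159.
Hatch length per layer: 5880 / 0.22 → 26727.3 mm.
Per-layer scan time = 26727.3 / 7100 = 3.7644 s.
Per-layer time = 3.7644 + 11.3, so 15.0644 s.
Build time = 1159 × 15.0644 = 17459.6396 s = 4.85 hours.

4.85 hours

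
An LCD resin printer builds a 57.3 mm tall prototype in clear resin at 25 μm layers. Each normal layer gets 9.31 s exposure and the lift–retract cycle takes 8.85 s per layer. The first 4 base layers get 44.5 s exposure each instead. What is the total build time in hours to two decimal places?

Number of layers: 57.3 / 0.025 → 2292 (rounded up).
Bottom layers: 4 × (44.5 + 8.85) → 213.4 s.
Regular layers = 2288 × (9.31 + 8.85), so 41550.08 s.
Total = 213.4 + 41550.08 = 41763.48 s = 11.60 hours.

11.60 hours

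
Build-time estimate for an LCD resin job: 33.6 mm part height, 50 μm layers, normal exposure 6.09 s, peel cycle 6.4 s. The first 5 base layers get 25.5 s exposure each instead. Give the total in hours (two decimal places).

2.36 hours

Number of layers: 33.6 / 0.05 → 672 (rounded up).
Bottom layers: 5 × (25.5 + 6.4) → 159.5 s.
Remaining layers = 667 × (6.09 + 6.4) = 8330.83 s.
Sum: 159.5 + 8330.83 = 8490.33 s → 2.36 hours.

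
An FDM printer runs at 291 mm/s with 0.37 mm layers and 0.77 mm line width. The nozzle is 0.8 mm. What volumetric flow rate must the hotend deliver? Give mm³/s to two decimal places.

Extrusion cross-section: 0.37 × 0.77 → 0.2849 mm².
Q = v·A = 291 × 0.2849 = 82.91 mm³/s.

82.91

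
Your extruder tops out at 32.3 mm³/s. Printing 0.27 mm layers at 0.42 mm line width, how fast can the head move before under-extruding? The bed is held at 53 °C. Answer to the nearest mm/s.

Extrusion cross-section = 0.27 × 0.42 = 0.1134 mm².
Max speed = 32.3 / 0.1134 = 284.83 ≈ 285 mm/s.

285 mm/s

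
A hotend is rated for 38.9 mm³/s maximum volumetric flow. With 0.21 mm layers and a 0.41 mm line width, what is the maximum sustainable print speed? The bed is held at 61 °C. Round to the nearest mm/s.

452 mm/s

Bead cross-section = 0.21 × 0.41 = 0.0861 mm².
v_max = Q/A = 38.9/0.0861 = 451.80 mm/s → 452 mm/s.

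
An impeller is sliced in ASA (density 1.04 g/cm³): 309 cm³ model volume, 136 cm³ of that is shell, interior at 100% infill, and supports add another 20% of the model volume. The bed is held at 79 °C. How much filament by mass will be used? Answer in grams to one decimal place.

385.6 g

Infill region = 309 − 136, so 173 cm³.
Deposited infill: 1.00 × 173 → 173 cm³.
Support = 0.20 × 309 = 61.8 cm³.
Total extruded = 136 + 173 + 61.8 = 370.8 cm³.
Mass = 370.8 × 1.04 = 385.632 g.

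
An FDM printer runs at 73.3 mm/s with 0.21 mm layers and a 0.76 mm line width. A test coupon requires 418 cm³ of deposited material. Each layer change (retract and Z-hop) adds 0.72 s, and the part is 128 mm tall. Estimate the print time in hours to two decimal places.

Bead cross-section = 0.21 × 0.76, so 0.1596 mm².
Path length: 418000 mm³ / 0.1596 mm² → 2619047.6 mm.
Time extruding = 2619047.6 / 73.3 = 35730.5 s.
Layer count = ceil(128 / 0.21) = 610.
Non-print overhead = 610 × 0.72, so 439.2 s.
Altogether 35730.5 + 439.2 = 36169.7 s, i.e. 10.05 hours.

10.05 hours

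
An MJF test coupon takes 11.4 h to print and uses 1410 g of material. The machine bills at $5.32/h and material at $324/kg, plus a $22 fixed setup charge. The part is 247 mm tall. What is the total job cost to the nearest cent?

Machine cost: 5.32 × 11.4 → $60.648.
Feedstock cost: 324 × 1410/1000 → $456.84.
Total = 60.648 + 456.84 + 22 = 539.488 ≈ $539.49.

$539.49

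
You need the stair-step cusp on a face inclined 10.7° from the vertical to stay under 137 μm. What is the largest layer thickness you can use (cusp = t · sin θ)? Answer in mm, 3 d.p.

0.738 mm

t = h_c / sin θ = 0.137 / 0.1857 = 0.738 mm.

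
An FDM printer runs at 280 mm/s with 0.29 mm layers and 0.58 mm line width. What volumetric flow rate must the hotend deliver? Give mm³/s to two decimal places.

A = 0.29 × 0.58, so 0.1682 mm².
Volumetric flow = 280 × 0.1682 = 47.10 mm³/s.

47.10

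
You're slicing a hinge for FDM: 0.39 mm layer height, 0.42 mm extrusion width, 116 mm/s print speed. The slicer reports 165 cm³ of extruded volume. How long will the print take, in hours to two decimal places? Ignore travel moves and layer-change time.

2.41 hours

Extrusion cross-section = 0.39 × 0.42, so 0.1638 mm².
Toolpath length = 165 cm³ / 0.1638 mm² = 165000 / 0.1638 = 1007326 mm.
Extrusion time: 1007326 / 116 → 8683.8 s.
8683.8 s = 2.41 hours.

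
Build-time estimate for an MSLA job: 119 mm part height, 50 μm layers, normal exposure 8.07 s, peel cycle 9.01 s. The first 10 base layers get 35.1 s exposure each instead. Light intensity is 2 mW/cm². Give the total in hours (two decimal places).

Layers = ⌈119/0.05⌉ = 2380.
Bottom layers: 10 × (35.1 + 9.01) → 441.1 s.
Remaining layers = 2370 × (8.07 + 9.01) = 40479.6 s.
Total = 441.1 + 40479.6 = 40920.7 s = 11.37 hours.

11.37 hours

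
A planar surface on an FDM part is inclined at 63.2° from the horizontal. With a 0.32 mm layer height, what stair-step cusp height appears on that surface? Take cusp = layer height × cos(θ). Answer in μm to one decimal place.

144.3 μm

h_c = t·cos θ = 0.32 × 0.4509 = 0.144288 mm (144.3 μm).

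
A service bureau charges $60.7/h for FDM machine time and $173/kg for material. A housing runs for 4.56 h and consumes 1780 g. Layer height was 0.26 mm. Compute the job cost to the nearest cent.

$584.73

Time charge: 60.7 × 4.56 → $276.792.
Feedstock cost = 173 × 1780/1000, so $307.94.
Total = 276.792 + 307.94 = 584.732 ≈ $584.73.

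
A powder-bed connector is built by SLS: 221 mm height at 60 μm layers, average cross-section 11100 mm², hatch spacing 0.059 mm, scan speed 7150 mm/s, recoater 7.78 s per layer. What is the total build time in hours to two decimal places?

34.89 hours

Number of layers: 221 / 0.06 → 3684 (rounded up).
Hatch length per layer = 11100 / 0.059, so 188135.6 mm.
Scan time per layer = 188135.6 / 7150, so 26.3127 s.
Time per layer: 26.3127 + 7.78 → 34.0927 s.
3684 layers × 34.0927 s/layer = 125597.5068 s, i.e. 34.89 hours.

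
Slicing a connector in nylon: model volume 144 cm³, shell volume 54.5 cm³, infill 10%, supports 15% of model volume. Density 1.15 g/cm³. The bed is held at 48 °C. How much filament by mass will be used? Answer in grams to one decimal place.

97.8 g

Volume inside the shell: 144 − 54.5 → 89.5 cm³.
Infill volume = 0.10 × 89.5, so 8.95 cm³.
Support: 0.15 × 144 → 21.6 cm³.
Total extruded: 54.5 + 8.95 + 21.6 → 85.05 cm³.
Mass = 85.05 × 1.15, so 97.8075 g.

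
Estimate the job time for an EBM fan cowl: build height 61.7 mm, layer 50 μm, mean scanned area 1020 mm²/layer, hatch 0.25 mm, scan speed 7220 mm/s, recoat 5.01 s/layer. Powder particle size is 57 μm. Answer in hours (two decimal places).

Number of layers: 61.7 / 0.05 → 1234 (rounded up).
Hatch length per layer = 1020 / 0.25 = 4080 mm.
Scan time per layer = 4080 / 7220, so 0.5651 s.
Per-layer time: 0.5651 + 5.01 → 5.5751 s.
Total: 1234 × 5.5751 s = 6879.6734 s → 1.91 hours.

1.91 hours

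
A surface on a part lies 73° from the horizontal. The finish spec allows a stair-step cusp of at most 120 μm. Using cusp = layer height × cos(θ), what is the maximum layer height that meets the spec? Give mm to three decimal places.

Layer height = cusp / cos(73°) = 0.12 / 0.2924 = 0.410 mm.

0.410 mm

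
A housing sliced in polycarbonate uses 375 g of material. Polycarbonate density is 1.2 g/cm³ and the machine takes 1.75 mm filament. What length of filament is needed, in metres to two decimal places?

129.92 m

Volume = 375 g / 1.2 g·cm⁻³ = 312.5 cm³ = 312500 mm³.
Cross-section of 1.75 mm filament: π·(1.75/2)² = 2.4053 mm².
L = V/A = 312500/2.4053 = 129921.42 mm → 129.92 m.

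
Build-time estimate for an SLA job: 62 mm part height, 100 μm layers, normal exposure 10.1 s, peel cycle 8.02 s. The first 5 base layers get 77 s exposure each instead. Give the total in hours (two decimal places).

3.21 hours

Layers = ⌈62/0.1⌉ = 620.
Burn-in layers = 5 × (77 + 8.02), so 425.1 s.
Remaining layers = 615 × (10.1 + 8.02), so 11143.8 s.
Sum: 425.1 + 11143.8 = 11568.9 s → 3.21 hours.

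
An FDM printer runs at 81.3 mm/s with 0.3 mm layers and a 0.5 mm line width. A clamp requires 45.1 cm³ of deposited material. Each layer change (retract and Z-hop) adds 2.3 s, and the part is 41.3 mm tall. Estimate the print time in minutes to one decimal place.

66.9 minutes

Line area: 0.3 × 0.5 → 0.15 mm².
Total extruded path = 45100/0.15 = 300666.7 mm.
Time extruding = 300666.7 / 81.3, so 3698.2 s.
Layers = ⌈41.3/0.3⌉ = 138.
Z-hop total = 138 × 2.3, so 317.4 s.
Total = 3698.2 + 317.4 = 4015.6 s = 66.9 minutes.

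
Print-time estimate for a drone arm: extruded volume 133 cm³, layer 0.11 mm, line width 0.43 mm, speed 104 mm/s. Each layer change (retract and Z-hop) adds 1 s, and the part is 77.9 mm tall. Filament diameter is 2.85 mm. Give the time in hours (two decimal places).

Extrusion cross-section = 0.11 × 0.43 = 0.0473 mm².
Path length: 133000 mm³ / 0.0473 mm² → 2811839.3 mm.
Time extruding: 2811839.3 / 104 → 27036.9 s.
Layers = ⌈77.9/0.11⌉ = 709.
Z-hop total: 709 × 1 → 709 s.
Altogether 27036.9 + 709 = 27745.9 s, i.e. 7.71 hours.

7.71 hours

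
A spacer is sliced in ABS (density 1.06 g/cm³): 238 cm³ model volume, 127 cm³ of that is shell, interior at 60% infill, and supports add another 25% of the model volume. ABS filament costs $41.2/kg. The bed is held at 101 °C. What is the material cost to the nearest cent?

Volume inside the shell: 238 − 127 → 111 cm³.
Deposited infill = 0.60 × 111 = 66.6 cm³.
Support = 0.25 × 238 = 59.5 cm³.
Deposited volume: 127 + 66.6 + 59.5 → 253.1 cm³.
Mass: 253.1 × 1.06 → 268.286 g.
Cost = 268.286 g / 1000 × $41.2/kg = $11.05.

$11.05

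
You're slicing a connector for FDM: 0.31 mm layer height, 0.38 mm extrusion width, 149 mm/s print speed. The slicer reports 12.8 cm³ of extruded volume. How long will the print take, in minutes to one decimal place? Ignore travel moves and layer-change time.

12.2 minutes

Extrusion cross-section = 0.31 × 0.38 = 0.1178 mm².
Toolpath length = 12.8 cm³ / 0.1178 mm² = 12800 / 0.1178 = 108658.7 mm.
Time extruding = 108658.7 / 149 = 729.3 s.
729.3 s = 12.2 minutes.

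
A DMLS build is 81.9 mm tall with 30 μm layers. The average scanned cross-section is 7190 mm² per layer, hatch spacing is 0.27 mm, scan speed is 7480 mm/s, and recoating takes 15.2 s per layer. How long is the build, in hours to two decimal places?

Layers = ⌈81.9/0.03⌉ = 2730.
Per-layer scan distance = 7190 / 0.27, so 26629.6 mm.
Scan time per layer = 26629.6 / 7480, so 3.5601 s.
Layer cycle = 3.5601 + 15.2 = 18.7601 s.
2730 layers × 18.7601 s/layer = 51215.073 s, i.e. 14.23 hours.

14.23 hours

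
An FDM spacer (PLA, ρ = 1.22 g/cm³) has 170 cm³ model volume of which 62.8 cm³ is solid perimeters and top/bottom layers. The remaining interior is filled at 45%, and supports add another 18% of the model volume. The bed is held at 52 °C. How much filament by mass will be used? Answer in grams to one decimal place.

172.8 g

Volume inside the shell = 170 − 62.8 = 107.2 cm³.
Infill deposited: 0.45 × 107.2 → 48.24 cm³.
Support: 0.18 × 170 → 30.6 cm³.
Total printed volume: 62.8 + 48.24 + 30.6 → 141.64 cm³.
Mass: 141.64 × 1.22 → 172.8008 g.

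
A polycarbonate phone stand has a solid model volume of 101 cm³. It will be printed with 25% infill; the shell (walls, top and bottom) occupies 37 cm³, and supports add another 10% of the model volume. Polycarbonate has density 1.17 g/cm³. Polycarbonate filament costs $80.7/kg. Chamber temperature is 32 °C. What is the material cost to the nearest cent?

Volume inside the shell = 101 − 37 = 64 cm³.
Infill deposited = 0.25 × 64 = 16 cm³.
Support = 0.10 × 101, so 10.1 cm³.
Total printed volume: 37 + 16 + 10.1 → 63.1 cm³.
Mass = 63.1 × 1.17, so 73.827 g.
Cost = 73.827 g / 1000 × $80.7/kg = $5.96.

$5.96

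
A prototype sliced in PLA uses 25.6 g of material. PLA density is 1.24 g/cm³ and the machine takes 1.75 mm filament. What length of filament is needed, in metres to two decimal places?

8.58 m

Volume = 25.6 g / 1.24 g·cm⁻³ = 20.6452 cm³ = 20645.2 mm³.
A = π r² = π × 0.875² = 2.4053 mm².
L = V/A = 20645.2/2.4053 = 8583.21 mm → 8.58 m.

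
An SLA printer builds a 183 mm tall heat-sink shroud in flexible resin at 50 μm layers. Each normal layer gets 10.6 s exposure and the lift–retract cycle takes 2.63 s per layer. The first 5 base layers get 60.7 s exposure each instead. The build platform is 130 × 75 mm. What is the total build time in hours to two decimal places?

Layer count = ceil(183 / 0.05) = 3660.
Bottom layers = 5 × (60.7 + 2.63) = 316.65 s.
Regular layers = 3655 × (10.6 + 2.63), so 48355.65 s.
Sum: 316.65 + 48355.65 = 48672.3 s → 13.52 hours.

13.52 hours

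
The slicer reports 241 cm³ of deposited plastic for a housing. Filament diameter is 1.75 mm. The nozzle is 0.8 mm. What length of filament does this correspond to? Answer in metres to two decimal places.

A = π r² = π × 0.875² = 2.4053 mm².
L = 241000 mm³ / 2.4053 mm² = 100195.4 mm, i.e. 100.20 m.

100.20 m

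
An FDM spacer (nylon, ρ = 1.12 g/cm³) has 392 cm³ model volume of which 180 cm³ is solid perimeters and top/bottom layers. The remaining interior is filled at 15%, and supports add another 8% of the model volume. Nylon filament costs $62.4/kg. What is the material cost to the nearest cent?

Volume inside the shell: 392 − 180 → 212 cm³.
Deposited infill = 0.15 × 212 = 31.8 cm³.
Support = 0.08 × 392, so 31.36 cm³.
Deposited volume = 180 + 31.8 + 31.36 = 243.16 cm³.
Mass = 243.16 × 1.12, so 272.3392 g.
Cost = 272.3392 g / 1000 × $62.4/kg = $16.99.

$16.99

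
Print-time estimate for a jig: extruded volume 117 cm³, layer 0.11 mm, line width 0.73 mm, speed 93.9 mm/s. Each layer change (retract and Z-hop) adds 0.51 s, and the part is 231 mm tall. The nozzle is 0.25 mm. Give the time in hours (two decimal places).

Bead cross-section: 0.11 × 0.73 → 0.0803 mm².
Toolpath length = 117 cm³ / 0.0803 mm² = 117000 / 0.0803 = 1457036.1 mm.
Time extruding = 1457036.1 / 93.9 = 15516.9 s.
Layer count = ceil(231 / 0.11) = 2100.
Layer-change overhead: 2100 × 0.51 → 1071 s.
Altogether 15516.9 + 1071 = 16587.9 s, i.e. 4.61 hours.

4.61 hours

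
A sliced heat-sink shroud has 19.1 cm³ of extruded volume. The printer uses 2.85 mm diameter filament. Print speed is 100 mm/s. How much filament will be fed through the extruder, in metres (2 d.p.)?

2.99 m

Filament cross-section = π × (2.85/2)² = 6.3794 mm².
L = 19100 mm³ / 6.3794 mm² = 2994.01 mm, i.e. 2.99 m.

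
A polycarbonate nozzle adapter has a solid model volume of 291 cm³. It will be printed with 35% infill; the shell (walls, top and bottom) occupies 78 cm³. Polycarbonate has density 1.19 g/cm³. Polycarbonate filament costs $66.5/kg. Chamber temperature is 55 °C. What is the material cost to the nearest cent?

Volume inside the shell = 291 − 78 = 213 cm³.
Deposited infill = 0.35 × 213 = 74.55 cm³.
Total printed volume: 78 + 74.55 → 152.55 cm³.
Mass = 152.55 × 1.19 = 181.5345 g.
At $66.5/kg: 181.5345/1000 × 66.5 = $12.07.

$12.07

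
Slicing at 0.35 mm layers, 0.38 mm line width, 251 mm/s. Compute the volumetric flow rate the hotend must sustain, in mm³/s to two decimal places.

33.38

Bead cross-section: 0.35 × 0.38 → 0.133 mm².
Volumetric flow = 251 × 0.133 = 33.38 mm³/s.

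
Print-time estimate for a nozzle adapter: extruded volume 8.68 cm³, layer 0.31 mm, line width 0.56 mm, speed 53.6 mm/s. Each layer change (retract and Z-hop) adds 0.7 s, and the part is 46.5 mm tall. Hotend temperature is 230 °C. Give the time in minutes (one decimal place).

Extrusion cross-section = 0.31 × 0.56 = 0.1736 mm².
Total extruded path = 8680/0.1736 = 50000 mm.
Time extruding = 50000 / 53.6 = 932.8 s.
Number of layers: 46.5 / 0.31 → 150 (rounded up).
Non-print overhead = 150 × 0.7 = 105 s.
Total = 932.8 + 105 = 1037.8 s = 17.3 minutes.

17.3 minutes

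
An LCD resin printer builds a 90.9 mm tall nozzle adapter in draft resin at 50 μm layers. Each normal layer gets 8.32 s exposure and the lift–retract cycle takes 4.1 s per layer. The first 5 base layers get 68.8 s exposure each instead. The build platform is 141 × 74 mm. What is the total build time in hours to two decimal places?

Layers = ⌈90.9/0.05⌉ = 1818.
Burn-in layers = 5 × (68.8 + 4.1), so 364.5 s.
Remaining layers = 1813 × (8.32 + 4.1) = 22517.46 s.
Total = 364.5 + 22517.46 = 22881.96 s = 6.36 hours.

6.36 hours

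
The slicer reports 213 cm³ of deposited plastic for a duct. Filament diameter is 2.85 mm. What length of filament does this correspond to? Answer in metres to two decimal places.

Filament cross-section = π × (2.85/2)² = 6.3794 mm².
L = 213000 mm³ / 6.3794 mm² = 33388.72 mm, i.e. 33.39 m.

33.39 m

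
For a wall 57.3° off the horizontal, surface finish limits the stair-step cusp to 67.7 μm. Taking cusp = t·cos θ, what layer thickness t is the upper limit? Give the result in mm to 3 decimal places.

cos(57.3°) = 0.5402; t_max = 0.0677/0.5402 = 0.125 mm.

0.125 mm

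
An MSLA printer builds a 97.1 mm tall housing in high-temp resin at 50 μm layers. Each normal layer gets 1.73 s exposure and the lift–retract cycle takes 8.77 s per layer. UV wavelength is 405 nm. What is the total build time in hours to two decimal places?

5.66 hours

Layer count = ceil(97.1 / 0.05) = 1942.
Cycle time: 1.73 + 8.77 → 10.5 s.
Total = 1942 × 10.5 = 20391 s = 5.66 hours.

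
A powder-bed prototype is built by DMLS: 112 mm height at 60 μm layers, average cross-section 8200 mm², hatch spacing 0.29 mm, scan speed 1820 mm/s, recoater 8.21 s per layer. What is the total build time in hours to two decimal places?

Layers = ⌈112/0.06⌉ = 1867.
Hatch length per layer = 8200 / 0.29, so 28275.9 mm.
Scan time per layer = 28275.9 / 1820, so 15.5362 s.
Per-layer time = 15.5362 + 8.21 = 23.7462 s.
Total: 1867 × 23.7462 s = 44334.1554 s → 12.32 hours.

12.32 hours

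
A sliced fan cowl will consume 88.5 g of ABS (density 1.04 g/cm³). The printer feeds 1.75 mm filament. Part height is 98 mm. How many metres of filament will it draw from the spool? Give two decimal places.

35.38 m

Extruded volume: 88.5/1.04 = 85.0962 cm³ (85096.2 mm³).
Filament cross-section = π × (1.75/2)² = 2.4053 mm².
L = V/A = 85096.2/2.4053 = 35378.62 mm → 35.38 m.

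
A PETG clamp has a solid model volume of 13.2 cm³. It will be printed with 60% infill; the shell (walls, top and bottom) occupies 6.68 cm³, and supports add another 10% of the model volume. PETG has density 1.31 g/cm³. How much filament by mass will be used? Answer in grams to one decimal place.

Volume inside the shell = 13.2 − 6.68 = 6.52 cm³.
Infill volume = 0.60 × 6.52 = 3.912 cm³.
Support = 0.10 × 13.2, so 1.32 cm³.
Total extruded: 6.68 + 3.912 + 1.32 → 11.912 cm³.
Mass = 11.912 × 1.31, so 15.60472 g.

15.6 g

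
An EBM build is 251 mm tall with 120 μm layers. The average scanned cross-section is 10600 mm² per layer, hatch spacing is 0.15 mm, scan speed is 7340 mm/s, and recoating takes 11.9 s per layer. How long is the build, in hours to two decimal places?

12.51 hours

Number of layers: 251 / 0.12 → 2092 (rounded up).
Per-layer scan distance: 10600 / 0.15 → 70666.7 mm.
Scan time per layer = 70666.7 / 7340, so 9.6276 s.
Per-layer time: 9.6276 + 11.9 → 21.5276 s.
Build time = 2092 × 21.5276 = 45035.7392 s = 12.51 hours.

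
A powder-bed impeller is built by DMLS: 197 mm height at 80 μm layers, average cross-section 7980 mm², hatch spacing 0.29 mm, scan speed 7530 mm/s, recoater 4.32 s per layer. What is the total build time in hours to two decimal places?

Number of layers: 197 / 0.08 → 2463 (rounded up).
Scan path per layer: 7980 / 0.29 → 27517.2 mm.
Per-layer scan time = 27517.2 / 7530 = 3.6543 s.
Per-layer time = 3.6543 + 4.32, so 7.9743 s.
Total: 2463 × 7.9743 s = 19640.7009 s → 5.46 hours.

5.46 hours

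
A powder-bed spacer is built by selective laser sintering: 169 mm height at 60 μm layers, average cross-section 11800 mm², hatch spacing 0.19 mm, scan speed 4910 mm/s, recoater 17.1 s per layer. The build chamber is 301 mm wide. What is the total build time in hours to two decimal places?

Number of layers: 169 / 0.06 → 2817 (rounded up).
Scan path per layer: 11800 / 0.19 → 62105.3 mm.
Scan time per layer: 62105.3 / 4910 → 12.6487 s.
Per-layer time: 12.6487 + 17.1 → 29.7487 s.
Total: 2817 × 29.7487 s = 83802.0879 s → 23.28 hours.

23.28 hours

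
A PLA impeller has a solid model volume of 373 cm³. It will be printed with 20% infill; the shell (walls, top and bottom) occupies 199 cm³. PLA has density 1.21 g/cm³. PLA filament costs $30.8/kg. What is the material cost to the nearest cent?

Infill region = 373 − 199 = 174 cm³.
Infill deposited = 0.20 × 174, so 34.8 cm³.
Deposited volume: 199 + 34.8 → 233.8 cm³.
Mass = 233.8 × 1.21 = 282.898 g.
Cost = 282.898 g / 1000 × $30.8/kg = $8.71.

$8.71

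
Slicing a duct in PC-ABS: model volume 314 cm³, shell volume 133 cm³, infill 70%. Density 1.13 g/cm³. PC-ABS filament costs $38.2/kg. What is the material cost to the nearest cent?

Interior volume = 314 − 133, so 181 cm³.
Deposited infill = 0.70 × 181, so 126.7 cm³.
Deposited volume: 133 + 126.7 → 259.7 cm³.
Mass = 259.7 × 1.13 = 293.461 g.
Cost = 293.461 g / 1000 × $38.2/kg = $11.21.

$11.21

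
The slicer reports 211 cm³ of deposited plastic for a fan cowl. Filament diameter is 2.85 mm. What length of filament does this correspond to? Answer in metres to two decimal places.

33.08 m

Filament cross-section = π × (2.85/2)² = 6.3794 mm².
L = 211000 mm³ / 6.3794 mm² = 33075.21 mm, i.e. 33.08 m.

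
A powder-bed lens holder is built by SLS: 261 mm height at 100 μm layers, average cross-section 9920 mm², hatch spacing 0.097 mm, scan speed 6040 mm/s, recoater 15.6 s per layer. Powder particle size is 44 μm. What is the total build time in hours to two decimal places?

23.59 hours

Layers = ⌈261/0.1⌉ = 2610.
Per-layer scan distance = 9920 / 0.097, so 102268 mm.
Per-layer scan time = 102268 / 6040 = 16.9318 s.
Per-layer time = 16.9318 + 15.6, so 32.5318 s.
Total: 2610 × 32.5318 s = 84907.998 s → 23.59 hours.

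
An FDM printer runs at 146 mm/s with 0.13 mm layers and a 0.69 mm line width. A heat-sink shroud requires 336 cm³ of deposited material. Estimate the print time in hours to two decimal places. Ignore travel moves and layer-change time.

7.13 hours

Extrusion cross-section: 0.13 × 0.69 → 0.0897 mm².
Path length: 336000 mm³ / 0.0897 mm² → 3745819.4 mm.
Extrusion time = 3745819.4 / 146, so 25656.3 s.
25656.3 s = 7.13 hours.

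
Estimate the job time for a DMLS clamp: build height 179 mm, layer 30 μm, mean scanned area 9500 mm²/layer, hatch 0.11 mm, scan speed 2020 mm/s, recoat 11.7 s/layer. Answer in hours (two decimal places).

90.26 hours

Layers = ⌈179/0.03⌉ = 5967.
Hatch length per layer: 9500 / 0.11 → 86363.6 mm.
Per-layer scan time = 86363.6 / 2020, so 42.7543 s.
Time per layer: 42.7543 + 11.7 → 54.4543 s.
Total: 5967 × 54.4543 s = 324928.8081 s → 90.26 hours.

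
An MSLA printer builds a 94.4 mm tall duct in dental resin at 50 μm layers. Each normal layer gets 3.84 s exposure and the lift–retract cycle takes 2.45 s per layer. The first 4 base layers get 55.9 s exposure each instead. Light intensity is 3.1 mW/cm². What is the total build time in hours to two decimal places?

3.36 hours

Layer count = ceil(94.4 / 0.05) = 1888.
Bottom layers = 4 × (55.9 + 2.45) = 233.4 s.
Normal layers = 1884 × (3.84 + 2.45) = 11850.36 s.
Sum: 233.4 + 11850.36 = 12083.76 s → 3.36 hours.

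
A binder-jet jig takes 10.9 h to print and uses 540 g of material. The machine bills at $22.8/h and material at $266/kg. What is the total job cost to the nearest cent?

Time charge: 22.8 × 10.9 → $248.52.
Feedstock cost = 266 × 540/1000, so $143.64.
Total = 248.52 + 143.64 = $392.16.

$392.16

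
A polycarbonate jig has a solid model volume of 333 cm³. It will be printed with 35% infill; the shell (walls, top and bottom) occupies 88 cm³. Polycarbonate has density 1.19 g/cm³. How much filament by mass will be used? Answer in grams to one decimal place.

Infill region = 333 − 88 = 245 cm³.
Infill deposited = 0.35 × 245 = 85.75 cm³.
Total printed volume = 88 + 85.75, so 173.75 cm³.
Mass: 173.75 × 1.19 → 206.7625 g.

206.8 g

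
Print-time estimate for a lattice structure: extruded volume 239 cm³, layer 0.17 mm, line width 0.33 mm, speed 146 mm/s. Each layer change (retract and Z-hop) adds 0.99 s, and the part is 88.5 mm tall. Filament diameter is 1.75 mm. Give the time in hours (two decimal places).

8.25 hours

Extrusion cross-section: 0.17 × 0.33 → 0.0561 mm².
Path length: 239000 mm³ / 0.0561 mm² → 4260249.6 mm.
Extrusion time = 4260249.6 / 146, so 29179.8 s.
Layer count = ceil(88.5 / 0.17) = 521.
Z-hop total: 521 × 0.99 → 515.79 s.
Total = 29179.8 + 515.79 = 29695.59 s = 8.25 hours.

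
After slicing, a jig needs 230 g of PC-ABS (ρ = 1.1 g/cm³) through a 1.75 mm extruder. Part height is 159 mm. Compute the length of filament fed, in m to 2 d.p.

Volume = 230 g / 1.1 g·cm⁻³ = 209.0909 cm³ = 209090.9 mm³.
A = π r² = π × 0.875² = 2.4053 mm².
L = V/A = 209090.9/2.4053 = 86929.24 mm → 86.93 m.

86.93 m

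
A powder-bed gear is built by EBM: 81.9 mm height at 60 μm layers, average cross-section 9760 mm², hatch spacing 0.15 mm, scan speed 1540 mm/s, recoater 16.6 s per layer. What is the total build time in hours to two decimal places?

22.31 hours

Number of layers: 81.9 / 0.06 → 1365 (rounded up).
Hatch length per layer: 9760 / 0.15 → 65066.7 mm.
Beam time per layer = 65066.7 / 1540 = 42.2511 s.
Layer cycle: 42.2511 + 16.6 → 58.8511 s.
Total: 1365 × 58.8511 s = 80331.7515 s → 22.31 hours.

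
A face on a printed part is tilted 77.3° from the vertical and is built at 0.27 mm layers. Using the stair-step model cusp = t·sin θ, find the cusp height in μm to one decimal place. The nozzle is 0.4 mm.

sin(77.3°) = 0.9755, so cusp = 0.27 × 0.9755 = 0.263385 mm → 263.4 μm.

263.4 μm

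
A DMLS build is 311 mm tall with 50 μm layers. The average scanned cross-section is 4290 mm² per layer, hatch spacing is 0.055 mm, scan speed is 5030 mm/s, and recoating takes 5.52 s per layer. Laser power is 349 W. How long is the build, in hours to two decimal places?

36.33 hours

Layer count = ceil(311 / 0.05) = 6220.
Hatch length per layer = 4290 / 0.055, so 78000 mm.
Scan time per layer = 78000 / 5030, so 15.507 s.
Per-layer time = 15.507 + 5.52, so 21.027 s.
6220 layers × 21.027 s/layer = 130787.94 s, i.e. 36.33 hours.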